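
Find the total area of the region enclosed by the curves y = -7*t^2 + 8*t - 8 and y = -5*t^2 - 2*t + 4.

Set the curves equal: -7*t^2 + 8*t - 8 = -5*t^2 - 2*t + 4, so -2*t^2 + 10*t - 12 = 0, which factors as -2*(t - 3)*(t - 2) = 0. The curves meet at t = 2, 3.
On [2, 3], y = -7*t^2 + 8*t - 8 is on top; that piece has area ∫[2,3] (-2*t^2 + 10*t - 12) dt = 1/3.

1/3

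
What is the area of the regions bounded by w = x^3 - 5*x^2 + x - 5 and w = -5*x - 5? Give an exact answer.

37/12

Set the curves equal: x^3 - 5*x^2 + x - 5 = -5*x - 5, so x^3 - 5*x^2 + 6*x = 0, which factors as x*(x - 3)*(x - 2) = 0. The curves meet at x = 0, 2, 3.
On [0, 2], w = x^3 - 5*x^2 + x - 5 is on top; that piece has area ∫[0,2] (x^3 - 5*x^2 + 6*x) dx = 8/3.
On [2, 3], w = -5*x - 5 is on top; that piece has area ∫[2,3] (-(x^3 - 5*x^2 + 6*x)) dx = 5/12.
Total enclosed area = 8/3 + 5/12 = 37/12.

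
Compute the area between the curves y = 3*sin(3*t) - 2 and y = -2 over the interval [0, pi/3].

On [0, pi/3], (3*sin(3*t) - 2) - (-2) = 3*sin(3*t) is ≥ 0 throughout, so the area is a single integral of |3*sin(3*t)|.
∫[0,pi/3] (3*sin(3*t)) dt = 2.

2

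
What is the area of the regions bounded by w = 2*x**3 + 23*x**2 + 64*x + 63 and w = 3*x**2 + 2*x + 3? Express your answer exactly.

37/6

Set the curves equal: 2*x**3 + 23*x**2 + 64*x + 63 = 3*x**2 + 2*x + 3, so 2*x**3 + 20*x**2 + 62*x + 60 = 0, which factors as 2*(x + 2)*(x + 3)*(x + 5) = 0. The curves meet at x = -5, -3, -2.
On [-5, -3], w = 2*x**3 + 23*x**2 + 64*x + 63 is on top; that piece has area ∫[-5,-3] (2*x**3 + 20*x**2 + 62*x + 60) dx = 16/3.
On [-3, -2], w = 3*x**2 + 2*x + 3 is on top; that piece has area ∫[-3,-2] (-(2*x**3 + 20*x**2 + 62*x + 60)) dx = 5/6.
Total enclosed area = 16/3 + 5/6 = 37/6.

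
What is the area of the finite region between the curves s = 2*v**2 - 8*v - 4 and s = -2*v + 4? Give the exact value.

Both boundary curves give s as a function of v, so integrate with respect to v. Setting them equal: 2*v**2 - 6*v - 8 = 0, i.e. 2*(v - 4)*(v + 1) = 0, so they meet at v = -1, 4.
For v in [-1, 4], s = 2*v**2 - 8*v - 4 is on the left; area = ∫[-1,4] (-(2*v**2 - 6*v - 8)) dv = 125/3.

125/3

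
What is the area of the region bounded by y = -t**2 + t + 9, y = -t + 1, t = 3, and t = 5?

6

The difference (-t**2 + t + 9) - (-t + 1) = -t**2 + 2*t + 8 changes sign at t = 4 inside [3, 5], so split the integral there.
∫[3,4] (-t**2 + 2*t + 8) dt = 8/3.
∫[4,5] (-t**2 + 2*t + 8) dt = -10/3; the area of that piece is 10/3.
Total area = 8/3 + 10/3 = 6.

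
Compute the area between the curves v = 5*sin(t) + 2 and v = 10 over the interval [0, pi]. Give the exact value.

On [0, pi], (5*sin(t) + 2) - (10) = 5*sin(t) - 8 is ≤ 0 throughout, so the area is a single integral of |5*sin(t) - 8|.
∫[0,pi] (5*sin(t) - 8) dt = 10 - 8*pi; the area of that piece is -10 + 8*pi.

-10 + 8*pi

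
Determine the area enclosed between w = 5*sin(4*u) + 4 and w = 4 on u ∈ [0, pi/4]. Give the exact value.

5/2

On [0, pi/4], (5*sin(4*u) + 4) - (4) = 5*sin(4*u) is ≥ 0 throughout, so the area is a single integral of |5*sin(4*u)|.
∫[0,pi/4] (5*sin(4*u)) du = 5/2.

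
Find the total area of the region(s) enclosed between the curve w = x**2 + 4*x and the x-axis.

The curve meets the x-axis where x**2 + 4*x = 0, i.e. x*(x + 4) = 0, at x = -4, 0.
On [-4, 0] the curve lies below the axis; ∫[-4,0] (x**2 + 4*x) dx = -32/3, giving area 32/3.

32/3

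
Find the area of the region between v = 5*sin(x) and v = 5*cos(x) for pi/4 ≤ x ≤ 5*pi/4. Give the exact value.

10*sqrt(2)

On [pi/4, 5*pi/4], (5*sin(x)) - (5*cos(x)) = 5*sin(x) - 5*cos(x) is ≥ 0 throughout, so the area is a single integral of |5*sin(x) - 5*cos(x)|.
∫[pi/4,5*pi/4] (5*sin(x) - 5*cos(x)) dx = 10*sqrt(2).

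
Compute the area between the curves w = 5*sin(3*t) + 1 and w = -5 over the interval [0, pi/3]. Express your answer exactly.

On [0, pi/3], (5*sin(3*t) + 1) - (-5) = 5*sin(3*t) + 6 is ≥ 0 throughout, so the area is a single integral of |5*sin(3*t) + 6|.
∫[0,pi/3] (5*sin(3*t) + 6) dt = 10/3 + 2*pi.

10/3 + 2*pi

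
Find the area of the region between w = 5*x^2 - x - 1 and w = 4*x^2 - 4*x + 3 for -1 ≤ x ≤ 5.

The difference (5*x^2 - x - 1) - (4*x^2 - 4*x + 3) = x^2 + 3*x - 4 changes sign at x = 1 inside [-1, 5], so split the integral there.
∫[-1,1] (x^2 + 3*x - 4) dx = -22/3; the area of that piece is 22/3.
∫[1,5] (x^2 + 3*x - 4) dx = 184/3.
Total area = 22/3 + 184/3 = 206/3.

206/3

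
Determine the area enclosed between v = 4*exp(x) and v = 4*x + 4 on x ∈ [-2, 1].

-6 - 4*exp(-2) + 4*exp(1)

On [-2, 1], (4*exp(x)) - (4*x + 4) = -4*x + 4*exp(x) - 4 is ≥ 0 throughout, so the area is a single integral of |-4*x + 4*exp(x) - 4|.
∫[-2,1] (-4*x + 4*exp(x) - 4) dx = -6 - 4*exp(-2) + 4*exp(1).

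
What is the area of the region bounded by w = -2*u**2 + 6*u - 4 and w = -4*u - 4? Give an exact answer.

Set the curves equal: -2*u**2 + 6*u - 4 = -4*u - 4, so -2*u**2 + 10*u = 0, which factors as -2*u*(u - 5) = 0. The curves meet at u = 0, 5.
On [0, 5], w = -2*u**2 + 6*u - 4 is on top; that piece has area ∫[0,5] (-2*u**2 + 10*u) du = 125/3.

125/3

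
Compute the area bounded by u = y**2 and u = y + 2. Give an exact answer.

Both boundary curves give u as a function of y, so integrate with respect to y. Setting them equal: y**2 - y - 2 = 0, i.e. (y - 2)*(y + 1) = 0, so they meet at y = -1, 2.
For y in [-1, 2], u = y**2 is on the left; area = ∫[-1,2] (-(y**2 - y - 2)) dy = 9/2.

9/2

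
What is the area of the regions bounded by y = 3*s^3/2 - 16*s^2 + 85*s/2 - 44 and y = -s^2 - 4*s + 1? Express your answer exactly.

Set the curves equal: 3*s^3/2 - 16*s^2 + 85*s/2 - 44 = -s^2 - 4*s + 1, so 3*s^3/2 - 15*s^2 + 93*s/2 - 45 = 0, which factors as 3*(s - 5)*(s - 3)*(s - 2)/2 = 0. The curves meet at s = 2, 3, 5.
On [2, 3], y = 3*s^3/2 - 16*s^2 + 85*s/2 - 44 is on top; that piece has area ∫[2,3] (3*s^3/2 - 15*s^2 + 93*s/2 - 45) ds = 5/8.
On [3, 5], y = -s^2 - 4*s + 1 is on top; that piece has area ∫[3,5] (-(3*s^3/2 - 15*s^2 + 93*s/2 - 45)) ds = 4.
Total enclosed area = 5/8 + 4 = 37/8.

37/8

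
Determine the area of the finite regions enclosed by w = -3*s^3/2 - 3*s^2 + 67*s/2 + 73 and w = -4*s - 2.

2459/4

Set the curves equal: -3*s^3/2 - 3*s^2 + 67*s/2 + 73 = -4*s - 2, so -3*s^3/2 - 3*s^2 + 75*s/2 + 75 = 0, which factors as -3*(s - 5)*(s + 2)*(s + 5)/2 = 0. The curves meet at s = -5, -2, 5.
On [-5, -2], w = -4*s - 2 is on top; that piece has area ∫[-5,-2] (-(-3*s^3/2 - 3*s^2 + 75*s/2 + 75)) ds = 459/8.
On [-2, 5], w = -3*s^3/2 - 3*s^2 + 67*s/2 + 73 is on top; that piece has area ∫[-2,5] (-3*s^3/2 - 3*s^2 + 75*s/2 + 75) ds = 4459/8.
Total enclosed area = 459/8 + 4459/8 = 2459/4.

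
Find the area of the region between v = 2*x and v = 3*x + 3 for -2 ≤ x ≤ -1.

3/2

On [-2, -1], (2*x) - (3*x + 3) = -x - 3 is ≤ 0 throughout, so the area is a single integral of |-x - 3|.
∫[-2,-1] (-x - 3) dx = -3/2; the area of that piece is 3/2.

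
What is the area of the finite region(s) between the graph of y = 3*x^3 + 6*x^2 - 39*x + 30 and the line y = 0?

The curve meets the x-axis where 3*x^3 + 6*x^2 - 39*x + 30 = 0, i.e. 3*(x - 2)*(x - 1)*(x + 5) = 0, at x = -5, 1, 2.
On [-5, 1] the curve lies above the axis; ∫[-5,1] (3*x^3 + 6*x^2 - 39*x + 30) dx = 432, giving area 432.
On [1, 2] the curve lies below the axis; ∫[1,2] (3*x^3 + 6*x^2 - 39*x + 30) dx = -13/4, giving area 13/4.
Total area = 432 + 13/4 = 1741/4.

1741/4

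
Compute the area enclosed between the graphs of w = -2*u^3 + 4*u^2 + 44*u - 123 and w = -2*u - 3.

Set the curves equal: -2*u^3 + 4*u^2 + 44*u - 123 = -2*u - 3, so -2*u^3 + 4*u^2 + 46*u - 120 = 0, which factors as -2*(u - 4)*(u - 3)*(u + 5) = 0. The curves meet at u = -5, 3, 4.
On [-5, 3], w = -2*u - 3 is on top; that piece has area ∫[-5,3] (-(-2*u^3 + 4*u^2 + 46*u - 120)) du = 2560/3.
On [3, 4], w = -2*u^3 + 4*u^2 + 44*u - 123 is on top; that piece has area ∫[3,4] (-2*u^3 + 4*u^2 + 46*u - 120) du = 17/6.
Total enclosed area = 2560/3 + 17/6 = 5137/6.

5137/6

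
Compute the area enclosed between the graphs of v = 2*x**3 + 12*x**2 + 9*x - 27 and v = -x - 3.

131/2

Set the curves equal: 2*x**3 + 12*x**2 + 9*x - 27 = -x - 3, so 2*x**3 + 12*x**2 + 10*x - 24 = 0, which factors as 2*(x - 1)*(x + 3)*(x + 4) = 0. The curves meet at x = -4, -3, 1.
On [-4, -3], v = 2*x**3 + 12*x**2 + 9*x - 27 is on top; that piece has area ∫[-4,-3] (2*x**3 + 12*x**2 + 10*x - 24) dx = 3/2.
On [-3, 1], v = -x - 3 is on top; that piece has area ∫[-3,1] (-(2*x**3 + 12*x**2 + 10*x - 24)) dx = 64.
Total enclosed area = 3/2 + 64 = 131/2.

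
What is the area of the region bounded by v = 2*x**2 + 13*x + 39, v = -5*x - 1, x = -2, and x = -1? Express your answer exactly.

On [-2, -1], (2*x**2 + 13*x + 39) - (-5*x - 1) = 2*x**2 + 18*x + 40 is ≥ 0 throughout, so the area is a single integral of |2*x**2 + 18*x + 40|.
∫[-2,-1] (2*x**2 + 18*x + 40) dx = 53/3.

53/3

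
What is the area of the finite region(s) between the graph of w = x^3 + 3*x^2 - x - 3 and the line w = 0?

The curve meets the x-axis where x^3 + 3*x^2 - x - 3 = 0, i.e. (x - 1)*(x + 1)*(x + 3) = 0, at x = -3, -1, 1.
On [-3, -1] the curve lies above the axis; ∫[-3,-1] (x^3 + 3*x^2 - x - 3) dx = 4, giving area 4.
On [-1, 1] the curve lies below the axis; ∫[-1,1] (x^3 + 3*x^2 - x - 3) dx = -4, giving area 4.
Total area = 4 + 4 = 8.

8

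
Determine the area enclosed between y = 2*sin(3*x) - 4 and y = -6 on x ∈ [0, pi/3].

4/3 + 2*pi/3

On [0, pi/3], (2*sin(3*x) - 4) - (-6) = 2*sin(3*x) + 2 is ≥ 0 throughout, so the area is a single integral of |2*sin(3*x) + 2|.
∫[0,pi/3] (2*sin(3*x) + 2) dx = 4/3 + 2*pi/3.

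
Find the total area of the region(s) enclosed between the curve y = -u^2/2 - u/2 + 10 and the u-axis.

The curve meets the u-axis where -u^2/2 - u/2 + 10 = 0, i.e. -(u - 4)*(u + 5)/2 = 0, at u = -5, 4.
On [-5, 4] the curve lies above the axis; ∫[-5,4] (-u^2/2 - u/2 + 10) du = 243/4, giving area 243/4.

243/4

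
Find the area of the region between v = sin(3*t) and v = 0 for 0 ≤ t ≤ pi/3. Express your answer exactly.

2/3

On [0, pi/3], (sin(3*t)) - (0) = sin(3*t) is ≥ 0 throughout, so the area is a single integral of |sin(3*t)|.
∫[0,pi/3] (sin(3*t)) dt = 2/3.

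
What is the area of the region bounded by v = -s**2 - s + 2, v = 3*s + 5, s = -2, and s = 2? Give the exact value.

The difference (-s**2 - s + 2) - (3*s + 5) = -s**2 - 4*s - 3 changes sign at s = -1 inside [-2, 2], so split the integral there.
∫[-2,-1] (-s**2 - 4*s - 3) ds = 2/3.
∫[-1,2] (-s**2 - 4*s - 3) ds = -18; the area of that piece is 18.
Total area = 2/3 + 18 = 56/3.

56/3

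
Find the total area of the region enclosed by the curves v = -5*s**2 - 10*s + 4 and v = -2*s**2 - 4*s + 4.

Set the curves equal: -5*s**2 - 10*s + 4 = -2*s**2 - 4*s + 4, so -3*s**2 - 6*s = 0, which factors as -3*s*(s + 2) = 0. The curves meet at s = -2, 0.
On [-2, 0], v = -5*s**2 - 10*s + 4 is on top; that piece has area ∫[-2,0] (-3*s**2 - 6*s) ds = 4.

4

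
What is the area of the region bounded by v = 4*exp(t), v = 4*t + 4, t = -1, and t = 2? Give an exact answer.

On [-1, 2], (4*exp(t)) - (4*t + 4) = -4*t + 4*exp(t) - 4 is ≥ 0 throughout, so the area is a single integral of |-4*t + 4*exp(t) - 4|.
∫[-1,2] (-4*t + 4*exp(t) - 4) dt = -18 - 4*exp(-1) + 4*exp(2).

-18 - 4*exp(-1) + 4*exp(2)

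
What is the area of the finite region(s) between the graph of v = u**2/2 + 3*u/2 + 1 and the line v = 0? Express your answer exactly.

1/12

The curve meets the u-axis where u**2/2 + 3*u/2 + 1 = 0, i.e. (u + 1)*(u + 2)/2 = 0, at u = -2, -1.
On [-2, -1] the curve lies below the axis; ∫[-2,-1] (u**2/2 + 3*u/2 + 1) du = -1/12, giving area 1/12.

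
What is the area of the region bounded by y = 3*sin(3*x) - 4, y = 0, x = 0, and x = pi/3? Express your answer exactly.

On [0, pi/3], (3*sin(3*x) - 4) - (0) = 3*sin(3*x) - 4 is ≤ 0 throughout, so the area is a single integral of |3*sin(3*x) - 4|.
∫[0,pi/3] (3*sin(3*x) - 4) dx = 2 - 4*pi/3; the area of that piece is -2 + 4*pi/3.

-2 + 4*pi/3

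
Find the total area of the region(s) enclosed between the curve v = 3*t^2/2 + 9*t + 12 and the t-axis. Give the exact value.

The curve meets the t-axis where 3*t^2/2 + 9*t + 12 = 0, i.e. 3*(t + 2)*(t + 4)/2 = 0, at t = -4, -2.
On [-4, -2] the curve lies below the axis; ∫[-4,-2] (3*t^2/2 + 9*t + 12) dt = -2, giving area 2.

2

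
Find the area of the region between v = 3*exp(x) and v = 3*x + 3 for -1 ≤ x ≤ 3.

On [-1, 3], (3*exp(x)) - (3*x + 3) = -3*x + 3*exp(x) - 3 is ≥ 0 throughout, so the area is a single integral of |-3*x + 3*exp(x) - 3|.
∫[-1,3] (-3*x + 3*exp(x) - 3) dx = -24 - 3*exp(-1) + 3*exp(3).

-24 - 3*exp(-1) + 3*exp(3)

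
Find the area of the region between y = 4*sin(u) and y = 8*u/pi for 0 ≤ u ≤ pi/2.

On [0, pi/2], (4*sin(u)) - (8*u/pi) = -8*u/pi + 4*sin(u) is ≥ 0 throughout, so the area is a single integral of |-8*u/pi + 4*sin(u)|.
∫[0,pi/2] (-8*u/pi + 4*sin(u)) du = 4 - pi.

4 - pi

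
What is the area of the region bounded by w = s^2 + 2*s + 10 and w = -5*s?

9/2

Set the curves equal: s^2 + 2*s + 10 = -5*s, so s^2 + 7*s + 10 = 0, which factors as (s + 2)*(s + 5) = 0. The curves meet at s = -5, -2.
On [-5, -2], w = -5*s is on top; that piece has area ∫[-5,-2] (-(s^2 + 7*s + 10)) ds = 9/2.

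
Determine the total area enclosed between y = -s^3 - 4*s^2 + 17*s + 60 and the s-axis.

The curve meets the s-axis where -s^3 - 4*s^2 + 17*s + 60 = 0, i.e. -(s - 4)*(s + 3)*(s + 5) = 0, at s = -5, -3, 4.
On [-5, -3] the curve lies below the axis; ∫[-5,-3] (-s^3 - 4*s^2 + 17*s + 60) ds = -32/3, giving area 32/3.
On [-3, 4] the curve lies above the axis; ∫[-3,4] (-s^3 - 4*s^2 + 17*s + 60) ds = 3773/12, giving area 3773/12.
Total area = 32/3 + 3773/12 = 3901/12.

3901/12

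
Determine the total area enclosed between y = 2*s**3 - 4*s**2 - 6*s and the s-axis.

71/3

The curve meets the s-axis where 2*s**3 - 4*s**2 - 6*s = 0, i.e. 2*s*(s - 3)*(s + 1) = 0, at s = -1, 0, 3.
On [-1, 0] the curve lies above the axis; ∫[-1,0] (2*s**3 - 4*s**2 - 6*s) ds = 7/6, giving area 7/6.
On [0, 3] the curve lies below the axis; ∫[0,3] (2*s**3 - 4*s**2 - 6*s) ds = -45/2, giving area 45/2.
Total area = 7/6 + 45/2 = 71/3.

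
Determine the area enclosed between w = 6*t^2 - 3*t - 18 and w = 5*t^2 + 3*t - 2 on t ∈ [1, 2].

On [1, 2], (6*t^2 - 3*t - 18) - (5*t^2 + 3*t - 2) = t^2 - 6*t - 16 is ≤ 0 throughout, so the area is a single integral of |t^2 - 6*t - 16|.
∫[1,2] (t^2 - 6*t - 16) dt = -68/3; the area of that piece is 68/3.

68/3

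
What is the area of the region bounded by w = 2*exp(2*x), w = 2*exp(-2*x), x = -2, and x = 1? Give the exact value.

-4 + exp(-4) + exp(-2) + exp(2) + exp(4)

The difference (2*exp(2*x)) - (2*exp(-2*x)) = 2*exp(2*x) - 2*exp(-2*x) changes sign at x = 0 inside [-2, 1], so split the integral there.
∫[-2,0] (2*exp(2*x) - 2*exp(-2*x)) dx = -exp(4) - exp(-4) + 2; the area of that piece is -2 + exp(-4) + exp(4).
∫[0,1] (2*exp(2*x) - 2*exp(-2*x)) dx = -2 + exp(-2) + exp(2).
Total area = (-2 + exp(-4) + exp(4)) + (-2 + exp(-2) + exp(2)) = -4 + exp(-4) + exp(-2) + exp(2) + exp(4).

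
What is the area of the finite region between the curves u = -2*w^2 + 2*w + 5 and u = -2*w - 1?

64/3

Both boundary curves give u as a function of w, so integrate with respect to w. Setting them equal: -2*w^2 + 4*w + 6 = 0, i.e. -2*(w - 3)*(w + 1) = 0, so they meet at w = -1, 3.
For w in [-1, 3], u = -2*w^2 + 2*w + 5 is on the right; area = ∫[-1,3] (-2*w^2 + 4*w + 6) dw = 64/3.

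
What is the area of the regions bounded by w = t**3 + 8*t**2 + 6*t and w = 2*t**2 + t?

Set the curves equal: t**3 + 8*t**2 + 6*t = 2*t**2 + t, so t**3 + 6*t**2 + 5*t = 0, which factors as t*(t + 1)*(t + 5) = 0. The curves meet at t = -5, -1, 0.
On [-5, -1], w = t**3 + 8*t**2 + 6*t is on top; that piece has area ∫[-5,-1] (t**3 + 6*t**2 + 5*t) dt = 32.
On [-1, 0], w = 2*t**2 + t is on top; that piece has area ∫[-1,0] (-(t**3 + 6*t**2 + 5*t)) dt = 3/4.
Total enclosed area = 32 + 3/4 = 131/4.

131/4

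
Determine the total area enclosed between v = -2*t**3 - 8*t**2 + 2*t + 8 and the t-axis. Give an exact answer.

253/6

The curve meets the t-axis where -2*t**3 - 8*t**2 + 2*t + 8 = 0, i.e. -2*(t - 1)*(t + 1)*(t + 4) = 0, at t = -4, -1, 1.
On [-4, -1] the curve lies below the axis; ∫[-4,-1] (-2*t**3 - 8*t**2 + 2*t + 8) dt = -63/2, giving area 63/2.
On [-1, 1] the curve lies above the axis; ∫[-1,1] (-2*t**3 - 8*t**2 + 2*t + 8) dt = 32/3, giving area 32/3.
Total area = 63/2 + 32/3 = 253/6.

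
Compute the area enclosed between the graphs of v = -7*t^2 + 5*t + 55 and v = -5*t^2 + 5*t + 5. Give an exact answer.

1000/3

Set the curves equal: -7*t^2 + 5*t + 55 = -5*t^2 + 5*t + 5, so -2*t^2 + 50 = 0, which factors as -2*(t - 5)*(t + 5) = 0. The curves meet at t = -5, 5.
On [-5, 5], v = -7*t^2 + 5*t + 55 is on top; that piece has area ∫[-5,5] (-2*t^2 + 50) dt = 1000/3.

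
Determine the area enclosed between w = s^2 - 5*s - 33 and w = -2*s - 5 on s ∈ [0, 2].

On [0, 2], (s^2 - 5*s - 33) - (-2*s - 5) = s^2 - 3*s - 28 is ≤ 0 throughout, so the area is a single integral of |s^2 - 3*s - 28|.
∫[0,2] (s^2 - 3*s - 28) ds = -178/3; the area of that piece is 178/3.

178/3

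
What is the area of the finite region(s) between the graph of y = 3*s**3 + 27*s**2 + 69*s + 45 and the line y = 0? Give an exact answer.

The curve meets the s-axis where 3*s**3 + 27*s**2 + 69*s + 45 = 0, i.e. 3*(s + 1)*(s + 3)*(s + 5) = 0, at s = -5, -3, -1.
On [-5, -3] the curve lies above the axis; ∫[-5,-3] (3*s**3 + 27*s**2 + 69*s + 45) ds = 12, giving area 12.
On [-3, -1] the curve lies below the axis; ∫[-3,-1] (3*s**3 + 27*s**2 + 69*s + 45) ds = -12, giving area 12.
Total area = 12 + 12 = 24.

24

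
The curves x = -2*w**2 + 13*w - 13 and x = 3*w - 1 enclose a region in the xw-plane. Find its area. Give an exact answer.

1/3

Both boundary curves give x as a function of w, so integrate with respect to w. Setting them equal: -2*w**2 + 10*w - 12 = 0, i.e. -2*(w - 3)*(w - 2) = 0, so they meet at w = 2, 3.
For w in [2, 3], x = -2*w**2 + 13*w - 13 is on the right; area = ∫[2,3] (-2*w**2 + 10*w - 12) dw = 1/3.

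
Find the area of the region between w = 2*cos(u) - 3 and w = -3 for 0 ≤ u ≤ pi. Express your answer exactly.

4

The difference (2*cos(u) - 3) - (-3) = 2*cos(u) changes sign at u = pi/2 inside [0, pi], so split the integral there.
∫[0,pi/2] (2*cos(u)) du = 2.
∫[pi/2,pi] (2*cos(u)) du = -2; the area of that piece is 2.
Total area = 2 + 2 = 4.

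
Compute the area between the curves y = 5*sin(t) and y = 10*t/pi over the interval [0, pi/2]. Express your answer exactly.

On [0, pi/2], (5*sin(t)) - (10*t/pi) = -10*t/pi + 5*sin(t) is ≥ 0 throughout, so the area is a single integral of |-10*t/pi + 5*sin(t)|.
∫[0,pi/2] (-10*t/pi + 5*sin(t)) dt = 5 - 5*pi/4.

5 - 5*pi/4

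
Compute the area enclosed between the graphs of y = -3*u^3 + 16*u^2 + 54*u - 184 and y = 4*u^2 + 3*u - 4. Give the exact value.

Set the curves equal: -3*u^3 + 16*u^2 + 54*u - 184 = 4*u^2 + 3*u - 4, so -3*u^3 + 12*u^2 + 51*u - 180 = 0, which factors as -3*(u - 5)*(u - 3)*(u + 4) = 0. The curves meet at u = -4, 3, 5.
On [-4, 3], y = 4*u^2 + 3*u - 4 is on top; that piece has area ∫[-4,3] (-(-3*u^3 + 12*u^2 + 51*u - 180)) du = 3773/4.
On [3, 5], y = -3*u^3 + 16*u^2 + 54*u - 184 is on top; that piece has area ∫[3,5] (-3*u^3 + 12*u^2 + 51*u - 180) du = 32.
Total enclosed area = 3773/4 + 32 = 3901/4.

3901/4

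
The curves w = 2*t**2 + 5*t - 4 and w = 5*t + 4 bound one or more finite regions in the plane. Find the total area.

64/3

Set the curves equal: 2*t**2 + 5*t - 4 = 5*t + 4, so 2*t**2 - 8 = 0, which factors as 2*(t - 2)*(t + 2) = 0. The curves meet at t = -2, 2.
On [-2, 2], w = 5*t + 4 is on top; that piece has area ∫[-2,2] (-(2*t**2 - 8)) dt = 64/3.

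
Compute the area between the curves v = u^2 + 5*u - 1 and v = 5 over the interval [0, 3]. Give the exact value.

The difference (u^2 + 5*u - 1) - (5) = u^2 + 5*u - 6 changes sign at u = 1 inside [0, 3], so split the integral there.
∫[0,1] (u^2 + 5*u - 6) du = -19/6; the area of that piece is 19/6.
∫[1,3] (u^2 + 5*u - 6) du = 50/3.
Total area = 19/6 + 50/3 = 119/6.

119/6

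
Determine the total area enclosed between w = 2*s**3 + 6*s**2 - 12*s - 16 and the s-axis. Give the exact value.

81

The curve meets the s-axis where 2*s**3 + 6*s**2 - 12*s - 16 = 0, i.e. 2*(s - 2)*(s + 1)*(s + 4) = 0, at s = -4, -1, 2.
On [-4, -1] the curve lies above the axis; ∫[-4,-1] (2*s**3 + 6*s**2 - 12*s - 16) ds = 81/2, giving area 81/2.
On [-1, 2] the curve lies below the axis; ∫[-1,2] (2*s**3 + 6*s**2 - 12*s - 16) ds = -81/2, giving area 81/2.
Total area = 81/2 + 81/2 = 81.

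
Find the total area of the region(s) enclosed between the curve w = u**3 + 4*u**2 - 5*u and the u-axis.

The curve meets the u-axis where u**3 + 4*u**2 - 5*u = 0, i.e. u*(u - 1)*(u + 5) = 0, at u = -5, 0, 1.
On [-5, 0] the curve lies above the axis; ∫[-5,0] (u**3 + 4*u**2 - 5*u) du = 875/12, giving area 875/12.
On [0, 1] the curve lies below the axis; ∫[0,1] (u**3 + 4*u**2 - 5*u) du = -11/12, giving area 11/12.
Total area = 875/12 + 11/12 = 443/6.

443/6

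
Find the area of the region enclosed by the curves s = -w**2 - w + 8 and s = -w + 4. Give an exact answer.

32/3

Both boundary curves give s as a function of w, so integrate with respect to w. Setting them equal: -w**2 + 4 = 0, i.e. -(w - 2)*(w + 2) = 0, so they meet at w = -2, 2.
For w in [-2, 2], s = -w**2 - w + 8 is on the right; area = ∫[-2,2] (-w**2 + 4) dw = 32/3.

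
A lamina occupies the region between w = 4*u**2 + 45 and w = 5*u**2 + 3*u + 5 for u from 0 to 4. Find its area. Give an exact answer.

On [0, 4], (4*u**2 + 45) - (5*u**2 + 3*u + 5) = -u**2 - 3*u + 40 is ≥ 0 throughout, so the area is a single integral of |-u**2 - 3*u + 40|.
∫[0,4] (-u**2 - 3*u + 40) du = 344/3.

344/3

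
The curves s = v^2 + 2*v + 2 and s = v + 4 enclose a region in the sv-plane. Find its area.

9/2

Both boundary curves give s as a function of v, so integrate with respect to v. Setting them equal: v^2 + v - 2 = 0, i.e. (v - 1)*(v + 2) = 0, so they meet at v = -2, 1.
For v in [-2, 1], s = v^2 + 2*v + 2 is on the left; area = ∫[-2,1] (-(v^2 + v - 2)) dv = 9/2.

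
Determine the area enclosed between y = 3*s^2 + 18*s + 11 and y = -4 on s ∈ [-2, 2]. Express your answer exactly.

The difference (3*s^2 + 18*s + 11) - (-4) = 3*s^2 + 18*s + 15 changes sign at s = -1 inside [-2, 2], so split the integral there.
∫[-2,-1] (3*s^2 + 18*s + 15) ds = -5; the area of that piece is 5.
∫[-1,2] (3*s^2 + 18*s + 15) ds = 81.
Total area = 5 + 81 = 86.

86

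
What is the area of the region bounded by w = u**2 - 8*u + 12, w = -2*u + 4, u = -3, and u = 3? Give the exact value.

The difference (u**2 - 8*u + 12) - (-2*u + 4) = u**2 - 6*u + 8 changes sign at u = 2 inside [-3, 3], so split the integral there.
∫[-3,2] (u**2 - 6*u + 8) du = 200/3.
∫[2,3] (u**2 - 6*u + 8) du = -2/3; the area of that piece is 2/3.
Total area = 200/3 + 2/3 = 202/3.

202/3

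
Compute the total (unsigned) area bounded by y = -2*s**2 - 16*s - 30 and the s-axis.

8/3

The curve meets the s-axis where -2*s**2 - 16*s - 30 = 0, i.e. -2*(s + 3)*(s + 5) = 0, at s = -5, -3.
On [-5, -3] the curve lies above the axis; ∫[-5,-3] (-2*s**2 - 16*s - 30) ds = 8/3, giving area 8/3.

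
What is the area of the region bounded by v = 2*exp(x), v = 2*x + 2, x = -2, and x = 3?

-15 - 2*exp(-2) + 2*exp(3)

On [-2, 3], (2*exp(x)) - (2*x + 2) = -2*x + 2*exp(x) - 2 is ≥ 0 throughout, so the area is a single integral of |-2*x + 2*exp(x) - 2|.
∫[-2,3] (-2*x + 2*exp(x) - 2) dx = -15 - 2*exp(-2) + 2*exp(3).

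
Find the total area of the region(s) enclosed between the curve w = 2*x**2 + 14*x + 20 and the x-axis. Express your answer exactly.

9

The curve meets the x-axis where 2*x**2 + 14*x + 20 = 0, i.e. 2*(x + 2)*(x + 5) = 0, at x = -5, -2.
On [-5, -2] the curve lies below the axis; ∫[-5,-2] (2*x**2 + 14*x + 20) dx = -9, giving area 9.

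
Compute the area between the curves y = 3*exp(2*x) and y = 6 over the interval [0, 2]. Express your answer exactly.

The difference (3*exp(2*x)) - (6) = 3*exp(2*x) - 6 changes sign at x = log(2)/2 inside [0, 2], so split the integral there.
∫[0,log(2)/2] (3*exp(2*x) - 6) dx = 3/2 - log(8); the area of that piece is -3/2 + log(8).
∫[log(2)/2,2] (3*exp(2*x) - 6) dx = -15 + 3*log(2) + 3*exp(4)/2.
Total area = (-3/2 + log(8)) + (-15 + 3*log(2) + 3*exp(4)/2) = -33/2 + 6*log(2) + 3*exp(4)/2.

-33/2 + 6*log(2) + 3*exp(4)/2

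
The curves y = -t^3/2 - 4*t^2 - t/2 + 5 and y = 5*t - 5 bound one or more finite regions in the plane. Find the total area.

443/12

Set the curves equal: -t^3/2 - 4*t^2 - t/2 + 5 = 5*t - 5, so -t^3/2 - 4*t^2 - 11*t/2 + 10 = 0, which factors as -(t - 1)*(t + 4)*(t + 5)/2 = 0. The curves meet at t = -5, -4, 1.
On [-5, -4], y = 5*t - 5 is on top; that piece has area ∫[-5,-4] (-(-t^3/2 - 4*t^2 - 11*t/2 + 10)) dt = 11/24.
On [-4, 1], y = -t^3/2 - 4*t^2 - t/2 + 5 is on top; that piece has area ∫[-4,1] (-t^3/2 - 4*t^2 - 11*t/2 + 10) dt = 875/24.
Total enclosed area = 11/24 + 875/24 = 443/12.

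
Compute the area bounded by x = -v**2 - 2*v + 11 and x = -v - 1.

Both boundary curves give x as a function of v, so integrate with respect to v. Setting them equal: -v**2 - v + 12 = 0, i.e. -(v - 3)*(v + 4) = 0, so they meet at v = -4, 3.
For v in [-4, 3], x = -v**2 - 2*v + 11 is on the right; area = ∫[-4,3] (-v**2 - v + 12) dv = 343/6.

343/6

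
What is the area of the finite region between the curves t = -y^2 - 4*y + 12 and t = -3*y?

343/6

Both boundary curves give t as a function of y, so integrate with respect to y. Setting them equal: -y^2 - y + 12 = 0, i.e. -(y - 3)*(y + 4) = 0, so they meet at y = -4, 3.
For y in [-4, 3], t = -y^2 - 4*y + 12 is on the right; area = ∫[-4,3] (-y^2 - y + 12) dy = 343/6.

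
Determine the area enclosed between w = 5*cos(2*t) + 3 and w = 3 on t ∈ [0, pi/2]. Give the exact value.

The difference (5*cos(2*t) + 3) - (3) = 5*cos(2*t) changes sign at t = pi/4 inside [0, pi/2], so split the integral there.
∫[0,pi/4] (5*cos(2*t)) dt = 5/2.
∫[pi/4,pi/2] (5*cos(2*t)) dt = -5/2; the area of that piece is 5/2.
Total area = 5/2 + 5/2 = 5.

5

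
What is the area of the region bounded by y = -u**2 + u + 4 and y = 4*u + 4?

9/2

Set the curves equal: -u**2 + u + 4 = 4*u + 4, so -u**2 - 3*u = 0, which factors as -u*(u + 3) = 0. The curves meet at u = -3, 0.
On [-3, 0], y = -u**2 + u + 4 is on top; that piece has area ∫[-3,0] (-u**2 - 3*u) du = 9/2.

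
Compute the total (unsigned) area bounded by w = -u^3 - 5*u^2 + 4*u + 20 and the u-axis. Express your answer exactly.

The curve meets the u-axis where -u^3 - 5*u^2 + 4*u + 20 = 0, i.e. -(u - 2)*(u + 2)*(u + 5) = 0, at u = -5, -2, 2.
On [-5, -2] the curve lies below the axis; ∫[-5,-2] (-u^3 - 5*u^2 + 4*u + 20) du = -99/4, giving area 99/4.
On [-2, 2] the curve lies above the axis; ∫[-2,2] (-u^3 - 5*u^2 + 4*u + 20) du = 160/3, giving area 160/3.
Total area = 99/4 + 160/3 = 937/12.

937/12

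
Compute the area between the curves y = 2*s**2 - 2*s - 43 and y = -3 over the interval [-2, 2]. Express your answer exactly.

On [-2, 2], (2*s**2 - 2*s - 43) - (-3) = 2*s**2 - 2*s - 40 is ≤ 0 throughout, so the area is a single integral of |2*s**2 - 2*s - 40|.
∫[-2,2] (2*s**2 - 2*s - 40) ds = -448/3; the area of that piece is 448/3.

448/3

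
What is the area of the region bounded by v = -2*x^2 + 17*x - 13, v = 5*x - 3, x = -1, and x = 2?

74/3

The difference (-2*x^2 + 17*x - 13) - (5*x - 3) = -2*x^2 + 12*x - 10 changes sign at x = 1 inside [-1, 2], so split the integral there.
∫[-1,1] (-2*x^2 + 12*x - 10) dx = -64/3; the area of that piece is 64/3.
∫[1,2] (-2*x^2 + 12*x - 10) dx = 10/3.
Total area = 64/3 + 10/3 = 74/3.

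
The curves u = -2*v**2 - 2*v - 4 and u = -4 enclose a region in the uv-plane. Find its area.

Both boundary curves give u as a function of v, so integrate with respect to v. Setting them equal: -2*v**2 - 2*v = 0, i.e. -2*v*(v + 1) = 0, so they meet at v = -1, 0.
For v in [-1, 0], u = -2*v**2 - 2*v - 4 is on the right; area = ∫[-1,0] (-2*v**2 - 2*v) dv = 1/3.

1/3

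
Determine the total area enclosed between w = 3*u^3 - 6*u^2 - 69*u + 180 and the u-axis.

The curve meets the u-axis where 3*u^3 - 6*u^2 - 69*u + 180 = 0, i.e. 3*(u - 4)*(u - 3)*(u + 5) = 0, at u = -5, 3, 4.
On [-5, 3] the curve lies above the axis; ∫[-5,3] (3*u^3 - 6*u^2 - 69*u + 180) du = 1280, giving area 1280.
On [3, 4] the curve lies below the axis; ∫[3,4] (3*u^3 - 6*u^2 - 69*u + 180) du = -17/4, giving area 17/4.
Total area = 1280 + 17/4 = 5137/4.

5137/4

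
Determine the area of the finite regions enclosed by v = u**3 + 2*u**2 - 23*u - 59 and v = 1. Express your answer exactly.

5137/12

Set the curves equal: u**3 + 2*u**2 - 23*u - 59 = 1, so u**3 + 2*u**2 - 23*u - 60 = 0, which factors as (u - 5)*(u + 3)*(u + 4) = 0. The curves meet at u = -4, -3, 5.
On [-4, -3], v = u**3 + 2*u**2 - 23*u - 59 is on top; that piece has area ∫[-4,-3] (u**3 + 2*u**2 - 23*u - 60) du = 17/12.
On [-3, 5], v = 1 is on top; that piece has area ∫[-3,5] (-(u**3 + 2*u**2 - 23*u - 60)) du = 1280/3.
Total enclosed area = 17/12 + 1280/3 = 5137/12.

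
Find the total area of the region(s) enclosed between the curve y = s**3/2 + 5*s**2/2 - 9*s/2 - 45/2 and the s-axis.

The curve meets the s-axis where s**3/2 + 5*s**2/2 - 9*s/2 - 45/2 = 0, i.e. (s - 3)*(s + 3)*(s + 5)/2 = 0, at s = -5, -3, 3.
On [-5, -3] the curve lies above the axis; ∫[-5,-3] (s**3/2 + 5*s**2/2 - 9*s/2 - 45/2) ds = 14/3, giving area 14/3.
On [-3, 3] the curve lies below the axis; ∫[-3,3] (s**3/2 + 5*s**2/2 - 9*s/2 - 45/2) ds = -90, giving area 90.
Total area = 14/3 + 90 = 284/3.

284/3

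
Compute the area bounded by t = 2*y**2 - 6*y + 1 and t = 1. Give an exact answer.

9

Both boundary curves give t as a function of y, so integrate with respect to y. Setting them equal: 2*y**2 - 6*y = 0, i.e. 2*y*(y - 3) = 0, so they meet at y = 0, 3.
For y in [0, 3], t = 2*y**2 - 6*y + 1 is on the left; area = ∫[0,3] (-(2*y**2 - 6*y)) dy = 9.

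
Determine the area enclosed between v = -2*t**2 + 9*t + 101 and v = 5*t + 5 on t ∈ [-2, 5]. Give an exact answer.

On [-2, 5], (-2*t**2 + 9*t + 101) - (5*t + 5) = -2*t**2 + 4*t + 96 is ≥ 0 throughout, so the area is a single integral of |-2*t**2 + 4*t + 96|.
∫[-2,5] (-2*t**2 + 4*t + 96) dt = 1876/3.

1876/3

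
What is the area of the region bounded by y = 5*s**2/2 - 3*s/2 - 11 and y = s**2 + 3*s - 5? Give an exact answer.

Set the curves equal: 5*s**2/2 - 3*s/2 - 11 = s**2 + 3*s - 5, so 3*s**2/2 - 9*s/2 - 6 = 0, which factors as 3*(s - 4)*(s + 1)/2 = 0. The curves meet at s = -1, 4.
On [-1, 4], y = s**2 + 3*s - 5 is on top; that piece has area ∫[-1,4] (-(3*s**2/2 - 9*s/2 - 6)) ds = 125/4.

125/4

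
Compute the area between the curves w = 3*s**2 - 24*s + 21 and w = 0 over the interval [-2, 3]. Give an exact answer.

The difference (3*s**2 - 24*s + 21) - (0) = 3*s**2 - 24*s + 21 changes sign at s = 1 inside [-2, 3], so split the integral there.
∫[-2,1] (3*s**2 - 24*s + 21) ds = 108.
∫[1,3] (3*s**2 - 24*s + 21) ds = -28; the area of that piece is 28.
Total area = 108 + 28 = 136.

136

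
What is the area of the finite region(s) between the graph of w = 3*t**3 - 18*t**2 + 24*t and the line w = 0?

24

The curve meets the t-axis where 3*t**3 - 18*t**2 + 24*t = 0, i.e. 3*t*(t - 4)*(t - 2) = 0, at t = 0, 2, 4.
On [0, 2] the curve lies above the axis; ∫[0,2] (3*t**3 - 18*t**2 + 24*t) dt = 12, giving area 12.
On [2, 4] the curve lies below the axis; ∫[2,4] (3*t**3 - 18*t**2 + 24*t) dt = -12, giving area 12.
Total area = 12 + 12 = 24.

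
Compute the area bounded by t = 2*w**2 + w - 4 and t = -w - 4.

Both boundary curves give t as a function of w, so integrate with respect to w. Setting them equal: 2*w**2 + 2*w = 0, i.e. 2*w*(w + 1) = 0, so they meet at w = -1, 0.
For w in [-1, 0], t = 2*w**2 + w - 4 is on the left; area = ∫[-1,0] (-(2*w**2 + 2*w)) dw = 1/3.

1/3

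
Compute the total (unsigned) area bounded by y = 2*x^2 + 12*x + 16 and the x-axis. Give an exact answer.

8/3

The curve meets the x-axis where 2*x^2 + 12*x + 16 = 0, i.e. 2*(x + 2)*(x + 4) = 0, at x = -4, -2.
On [-4, -2] the curve lies below the axis; ∫[-4,-2] (2*x^2 + 12*x + 16) dx = -8/3, giving area 8/3.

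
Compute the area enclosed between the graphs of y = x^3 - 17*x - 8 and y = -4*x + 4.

407/4

Set the curves equal: x^3 - 17*x - 8 = -4*x + 4, so x^3 - 13*x - 12 = 0, which factors as (x - 4)*(x + 1)*(x + 3) = 0. The curves meet at x = -3, -1, 4.
On [-3, -1], y = x^3 - 17*x - 8 is on top; that piece has area ∫[-3,-1] (x^3 - 13*x - 12) dx = 8.
On [-1, 4], y = -4*x + 4 is on top; that piece has area ∫[-1,4] (-(x^3 - 13*x - 12)) dx = 375/4.
Total enclosed area = 8 + 375/4 = 407/4.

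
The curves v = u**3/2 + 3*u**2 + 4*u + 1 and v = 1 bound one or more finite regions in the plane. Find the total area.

4

Set the curves equal: u**3/2 + 3*u**2 + 4*u + 1 = 1, so u**3/2 + 3*u**2 + 4*u = 0, which factors as u*(u + 2)*(u + 4)/2 = 0. The curves meet at u = -4, -2, 0.
On [-4, -2], v = u**3/2 + 3*u**2 + 4*u + 1 is on top; that piece has area ∫[-4,-2] (u**3/2 + 3*u**2 + 4*u) du = 2.
On [-2, 0], v = 1 is on top; that piece has area ∫[-2,0] (-(u**3/2 + 3*u**2 + 4*u)) du = 2.
Total enclosed area = 2 + 2 = 4.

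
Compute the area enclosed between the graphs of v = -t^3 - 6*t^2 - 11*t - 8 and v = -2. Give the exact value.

Set the curves equal: -t^3 - 6*t^2 - 11*t - 8 = -2, so -t^3 - 6*t^2 - 11*t - 6 = 0, which factors as -(t + 1)*(t + 2)*(t + 3) = 0. The curves meet at t = -3, -2, -1.
On [-3, -2], v = -2 is on top; that piece has area ∫[-3,-2] (-(-t^3 - 6*t^2 - 11*t - 6)) dt = 1/4.
On [-2, -1], v = -t^3 - 6*t^2 - 11*t - 8 is on top; that piece has area ∫[-2,-1] (-t^3 - 6*t^2 - 11*t - 6) dt = 1/4.
Total enclosed area = 1/4 + 1/4 = 1/2.

1/2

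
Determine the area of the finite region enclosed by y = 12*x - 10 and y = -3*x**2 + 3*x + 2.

125/2

Set the curves equal: 12*x - 10 = -3*x**2 + 3*x + 2, so 3*x**2 + 9*x - 12 = 0, which factors as 3*(x - 1)*(x + 4) = 0. The curves meet at x = -4, 1.
On [-4, 1], y = -3*x**2 + 3*x + 2 is on top; that piece has area ∫[-4,1] (-(3*x**2 + 9*x - 12)) dx = 125/2.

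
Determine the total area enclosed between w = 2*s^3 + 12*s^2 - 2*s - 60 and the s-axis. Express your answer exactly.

407/2

The curve meets the s-axis where 2*s^3 + 12*s^2 - 2*s - 60 = 0, i.e. 2*(s - 2)*(s + 3)*(s + 5) = 0, at s = -5, -3, 2.
On [-5, -3] the curve lies above the axis; ∫[-5,-3] (2*s^3 + 12*s^2 - 2*s - 60) ds = 16, giving area 16.
On [-3, 2] the curve lies below the axis; ∫[-3,2] (2*s^3 + 12*s^2 - 2*s - 60) ds = -375/2, giving area 375/2.
Total area = 16 + 375/2 = 407/2.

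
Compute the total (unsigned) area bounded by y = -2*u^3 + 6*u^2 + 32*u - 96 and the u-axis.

The curve meets the u-axis where -2*u^3 + 6*u^2 + 32*u - 96 = 0, i.e. -2*(u - 4)*(u - 3)*(u + 4) = 0, at u = -4, 3, 4.
On [-4, 3] the curve lies below the axis; ∫[-4,3] (-2*u^3 + 6*u^2 + 32*u - 96) du = -1029/2, giving area 1029/2.
On [3, 4] the curve lies above the axis; ∫[3,4] (-2*u^3 + 6*u^2 + 32*u - 96) du = 5/2, giving area 5/2.
Total area = 1029/2 + 5/2 = 517.

517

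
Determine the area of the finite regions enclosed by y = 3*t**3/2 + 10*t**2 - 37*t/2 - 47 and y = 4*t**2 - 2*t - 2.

Set the curves equal: 3*t**3/2 + 10*t**2 - 37*t/2 - 47 = 4*t**2 - 2*t - 2, so 3*t**3/2 + 6*t**2 - 33*t/2 - 45 = 0, which factors as 3*(t - 3)*(t + 2)*(t + 5)/2 = 0. The curves meet at t = -5, -2, 3.
On [-5, -2], y = 3*t**3/2 + 10*t**2 - 37*t/2 - 47 is on top; that piece has area ∫[-5,-2] (3*t**3/2 + 6*t**2 - 33*t/2 - 45) dt = 351/8.
On [-2, 3], y = 4*t**2 - 2*t - 2 is on top; that piece has area ∫[-2,3] (-(3*t**3/2 + 6*t**2 - 33*t/2 - 45)) dt = 1375/8.
Total enclosed area = 351/8 + 1375/8 = 863/4.

863/4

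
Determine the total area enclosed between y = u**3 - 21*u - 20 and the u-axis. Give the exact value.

The curve meets the u-axis where u**3 - 21*u - 20 = 0, i.e. (u - 5)*(u + 1)*(u + 4) = 0, at u = -4, -1, 5.
On [-4, -1] the curve lies above the axis; ∫[-4,-1] (u**3 - 21*u - 20) du = 135/4, giving area 135/4.
On [-1, 5] the curve lies below the axis; ∫[-1,5] (u**3 - 21*u - 20) du = -216, giving area 216.
Total area = 135/4 + 216 = 999/4.

999/4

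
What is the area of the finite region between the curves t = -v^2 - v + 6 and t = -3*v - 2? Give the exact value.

36

Both boundary curves give t as a function of v, so integrate with respect to v. Setting them equal: -v^2 + 2*v + 8 = 0, i.e. -(v - 4)*(v + 2) = 0, so they meet at v = -2, 4.
For v in [-2, 4], t = -v^2 - v + 6 is on the right; area = ∫[-2,4] (-v^2 + 2*v + 8) dv = 36.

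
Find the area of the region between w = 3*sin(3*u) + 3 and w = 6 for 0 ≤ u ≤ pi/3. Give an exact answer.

-2 + pi

On [0, pi/3], (3*sin(3*u) + 3) - (6) = 3*sin(3*u) - 3 is ≤ 0 throughout, so the area is a single integral of |3*sin(3*u) - 3|.
∫[0,pi/3] (3*sin(3*u) - 3) du = 2 - pi; the area of that piece is -2 + pi.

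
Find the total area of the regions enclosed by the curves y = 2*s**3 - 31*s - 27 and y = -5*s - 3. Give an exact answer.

407/2

Set the curves equal: 2*s**3 - 31*s - 27 = -5*s - 3, so 2*s**3 - 26*s - 24 = 0, which factors as 2*(s - 4)*(s + 1)*(s + 3) = 0. The curves meet at s = -3, -1, 4.
On [-3, -1], y = 2*s**3 - 31*s - 27 is on top; that piece has area ∫[-3,-1] (2*s**3 - 26*s - 24) ds = 16.
On [-1, 4], y = -5*s - 3 is on top; that piece has area ∫[-1,4] (-(2*s**3 - 26*s - 24)) ds = 375/2.
Total enclosed area = 16 + 375/2 = 407/2.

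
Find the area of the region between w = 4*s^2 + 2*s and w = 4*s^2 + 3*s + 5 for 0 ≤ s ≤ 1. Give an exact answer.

11/2

On [0, 1], (4*s^2 + 2*s) - (4*s^2 + 3*s + 5) = -s - 5 is ≤ 0 throughout, so the area is a single integral of |-s - 5|.
∫[0,1] (-s - 5) ds = -11/2; the area of that piece is 11/2.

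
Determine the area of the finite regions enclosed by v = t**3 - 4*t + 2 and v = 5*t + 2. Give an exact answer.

Set the curves equal: t**3 - 4*t + 2 = 5*t + 2, so t**3 - 9*t = 0, which factors as t*(t - 3)*(t + 3) = 0. The curves meet at t = -3, 0, 3.
On [-3, 0], v = t**3 - 4*t + 2 is on top; that piece has area ∫[-3,0] (t**3 - 9*t) dt = 81/4.
On [0, 3], v = 5*t + 2 is on top; that piece has area ∫[0,3] (-(t**3 - 9*t)) dt = 81/4.
Total enclosed area = 81/4 + 81/4 = 81/2.

81/2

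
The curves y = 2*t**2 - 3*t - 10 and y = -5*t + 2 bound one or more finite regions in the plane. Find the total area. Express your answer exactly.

125/3

Set the curves equal: 2*t**2 - 3*t - 10 = -5*t + 2, so 2*t**2 + 2*t - 12 = 0, which factors as 2*(t - 2)*(t + 3) = 0. The curves meet at t = -3, 2.
On [-3, 2], y = -5*t + 2 is on top; that piece has area ∫[-3,2] (-(2*t**2 + 2*t - 12)) dt = 125/3.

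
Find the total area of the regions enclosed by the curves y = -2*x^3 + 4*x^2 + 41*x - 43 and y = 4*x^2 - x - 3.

Set the curves equal: -2*x^3 + 4*x^2 + 41*x - 43 = 4*x^2 - x - 3, so -2*x^3 + 42*x - 40 = 0, which factors as -2*(x - 4)*(x - 1)*(x + 5) = 0. The curves meet at x = -5, 1, 4.
On [-5, 1], y = 4*x^2 - x - 3 is on top; that piece has area ∫[-5,1] (-(-2*x^3 + 42*x - 40)) dx = 432.
On [1, 4], y = -2*x^3 + 4*x^2 + 41*x - 43 is on top; that piece has area ∫[1,4] (-2*x^3 + 42*x - 40) dx = 135/2.
Total enclosed area = 432 + 135/2 = 999/2.

999/2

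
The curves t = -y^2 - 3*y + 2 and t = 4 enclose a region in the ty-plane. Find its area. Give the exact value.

Both boundary curves give t as a function of y, so integrate with respect to y. Setting them equal: -y^2 - 3*y - 2 = 0, i.e. -(y + 1)*(y + 2) = 0, so they meet at y = -2, -1.
For y in [-2, -1], t = -y^2 - 3*y + 2 is on the right; area = ∫[-2,-1] (-y^2 - 3*y - 2) dy = 1/6.

1/6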